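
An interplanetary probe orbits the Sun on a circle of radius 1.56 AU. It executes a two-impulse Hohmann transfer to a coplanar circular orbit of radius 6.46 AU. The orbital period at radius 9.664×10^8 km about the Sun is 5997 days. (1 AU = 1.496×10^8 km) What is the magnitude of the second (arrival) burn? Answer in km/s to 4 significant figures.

Δv₂ = 4.410 km/s

From Kepler's third law T² = 4π²r³/μ at r = 9.664×10^8 km, T = 5997 days = 5997 × 86400 s = 5.181408×10^8 s: μ = 4π²r³/T² = 1.32720×10^11 km³/s².
In km: r₁ = 1.56 × 1.496×10^8 = 2.33376×10^8 km; r₂ = 6.46 × 1.496×10^8 = 9.66416×10^8 km.
Semi-major axis of the transfer orbit: a_t = (2.33376×10^8 + 9.66416×10^8)/2 = 5.99896×10^8 km.
Circular speed at r = 9.66416×10^8 km: v_c = √(μ/r) = 11.719 km/s.
Vis-viva on the transfer ellipse at r = 9.66416×10^8 km gives v_t = √[μ(2/r − 1/a_t)] = 7.3093 km/s.
Δv₂ = |v_t − v_c| = |7.3093 − 11.719| = 4.410 km/s.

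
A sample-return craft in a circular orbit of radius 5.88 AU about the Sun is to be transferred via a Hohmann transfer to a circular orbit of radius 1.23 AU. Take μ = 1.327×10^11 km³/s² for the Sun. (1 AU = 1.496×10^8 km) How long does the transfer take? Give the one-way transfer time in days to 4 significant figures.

t = 1224 days

In km: r₁ = 5.88 × 1.496×10^8 = 8.79648×10^8 km; r₂ = 1.23 × 1.496×10^8 = 1.84008×10^8 km.
Transfer-ellipse semi-major axis a_t = (r₁ + r₂)/2 = (8.79648×10^8 + 1.84008×10^8)/2 = 5.31828×10^8 km.
By Kepler's third law the transfer-orbit period is T = 2π√(a_t³/μ), so t = T/2 = 1.0577×10^8 s.
Converting: 1.0577×10^8 s ÷ 86400 s/day = 1224 days.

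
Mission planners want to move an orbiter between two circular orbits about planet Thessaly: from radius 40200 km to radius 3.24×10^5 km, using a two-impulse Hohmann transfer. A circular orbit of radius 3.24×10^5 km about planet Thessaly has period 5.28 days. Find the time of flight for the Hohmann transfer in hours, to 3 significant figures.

t = 26.7 hours

From Kepler's third law T² = 4π²r³/μ at r = 3.24×10^5 km, T = 5.28 days = 5.28 × 86400 s = 4.56192×10^5 s: μ = 4π²r³/T² = 6.45208×10^6 km³/s².
The Hohmann ellipse has a_t = (r₁ + r₂)/2 = 1.821×10^5 km.
Transfer time t = π√(a_t³/μ) = π√((1.821×10^5)³ / 6.45208×10^6) = 96110 s.
Converting: 96110 s ÷ 3600 s/hour = 26.7 hours.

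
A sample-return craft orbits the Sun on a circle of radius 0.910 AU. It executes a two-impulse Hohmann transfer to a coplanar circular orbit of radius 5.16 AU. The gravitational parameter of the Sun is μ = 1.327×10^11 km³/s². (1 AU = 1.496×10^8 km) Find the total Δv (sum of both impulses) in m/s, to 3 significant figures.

Δv = 15400 m/s

In km: r₁ = 0.910 × 1.496×10^8 = 1.36136×10^8 km; r₂ = 5.16 × 1.496×10^8 = 7.71936×10^8 km.
The Hohmann ellipse has a_t = (r₁ + r₂)/2 = 4.54036×10^8 km.
At r₁ the circular-orbit speed is v₁ = √(μ/r₁) = 31.221 km/s.
On the transfer ellipse at r₁, vis-viva equation gives v_p = √[μ(2/r₁ − 1/a_t)] = 40.709 km/s.
First burn Δv₁ = |v_p − v₁| = 9.488 km/s.
At r₂, v₂ = √(μ/r₂) = 13.111 km/s.
Transfer-orbit speed at r₂: v_a = √[μ(2/r₂ − 1/a_t)] = 7.1794 km/s.
Second burn Δv₂ = |v₂ − v_a| = 5.932 km/s.
Δv = Δv₁ + Δv₂ = 9.488 + 5.932 = 15.42 km/s.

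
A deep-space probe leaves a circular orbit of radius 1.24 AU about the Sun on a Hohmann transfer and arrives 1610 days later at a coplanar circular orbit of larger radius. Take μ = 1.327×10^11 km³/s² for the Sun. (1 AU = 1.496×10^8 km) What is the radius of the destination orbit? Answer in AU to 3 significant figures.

r₂ = 7.29 AU

In km: r₁ = 1.24 × 1.496×10^8 = 1.85504×10^8 km.
Transfer time t = 1610 days = 1.39104×10^8 s, and t = π√(a_t³/μ).
So a_t = (μ t²/π²)^(1/3) = (1.327×10^11 × (1.39104×10^8)² / π²)^(1/3) = 6.3839×10^8 km.
Since a_t = (r₁ + r₂)/2, r₂ = 2a_t − r₁ = 2×6.3839×10^8 − 1.85504×10^8 = 1.091276×10^9 km.
In AU: r₂ = 1.091276×10^9 / 1.496×10^8 = 7.29 AU.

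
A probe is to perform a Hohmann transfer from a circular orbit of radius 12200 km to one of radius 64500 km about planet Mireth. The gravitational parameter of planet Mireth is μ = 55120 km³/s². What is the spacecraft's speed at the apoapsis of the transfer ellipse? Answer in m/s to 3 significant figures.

v = 521 m/s

Semi-major axis of the transfer orbit: a_t = (12200 + 64500)/2 = 38350 km.
The apoapsis of the transfer ellipse is at r = 64500 km.
Vis-viva: v = √[μ(2/r − 1/a_t)] = √[55120 × (2/64500 − 1/38350)] = 0.5214 km/s.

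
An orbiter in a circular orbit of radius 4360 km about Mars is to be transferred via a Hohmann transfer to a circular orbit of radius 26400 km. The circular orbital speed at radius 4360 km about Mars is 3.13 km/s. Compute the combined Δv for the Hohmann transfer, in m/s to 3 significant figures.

From the circular-orbit relation v² = μ/r at r = 4360 km: μ = v²r = (3.13)² × 4360 = 42714.5 km³/s².
Semi-major axis of the transfer orbit: a_t = (4360 + 26400)/2 = 15380 km.
At r₁ the circular-orbit speed is v₁ = √(μ/r₁) = 3.1300 km/s.
On the transfer ellipse at r₁, vis-viva gives v_p = √[μ(2/r₁ − 1/a_t)] = 4.1008 km/s.
First burn Δv₁ = |v_p − v₁| = 0.97080 km/s.
Circular speed at r₂: v₂ = √(μ/r₂) = 1.271996 km/s.
Transfer-orbit speed at r₂: v_a = √[μ(2/r₂ − 1/a_t)] = 0.6772526 km/s.
Second burn Δv₂ = |v₂ − v_a| = 0.59474 km/s.
Δv = Δv₁ + Δv₂ = 0.97080 + 0.59474 = 1.566 km/s.

Δv = 1570 m/s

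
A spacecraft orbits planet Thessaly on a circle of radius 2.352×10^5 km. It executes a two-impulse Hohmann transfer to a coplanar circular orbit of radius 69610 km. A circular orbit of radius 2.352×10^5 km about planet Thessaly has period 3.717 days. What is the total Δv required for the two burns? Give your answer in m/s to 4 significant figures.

Δv = 3541 m/s

From Kepler's third law T² = 4π²r³/μ at r = 2.352×10^5 km, T = 3.717 days = 3.717 × 86400 s = 3.211488×10^5 s: μ = 4π²r³/T² = 4.98034×10^6 km³/s².
Semi-major axis of the transfer orbit: a_t = (2.352×10^5 + 69610)/2 = 1.52405×10^5 km.
At r₁ the circular-orbit speed is v₁ = √(μ/r₁) = 4.602 km/s.
On the transfer ellipse at r₁, v² = μ(2/r − 1/a) gives v_a = √[μ(2/r₁ − 1/a_t)] = 3.110 km/s.
First burn Δv₁ = |v_a − v₁| = 1.492 km/s.
At r₂, v₂ = √(μ/r₂) = 8.45851 km/s.
Transfer-orbit speed at r₂: v_p = √[μ(2/r₂ − 1/a_t)] = 10.5078 km/s.
Second burn Δv₂ = |v₂ − v_p| = 2.049 km/s.
Total Δv = Δv₁ + Δv₂ = 3.541 km/s.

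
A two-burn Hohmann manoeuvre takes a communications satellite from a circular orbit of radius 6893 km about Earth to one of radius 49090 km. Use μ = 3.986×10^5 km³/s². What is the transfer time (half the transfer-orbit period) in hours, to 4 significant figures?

The Hohmann ellipse has a_t = (r₁ + r₂)/2 = 27991.5 km.
Half the transfer-orbit period gives t = π√(a_t³/μ) = 23303 s.
Converting: 23303 s ÷ 3600 s/hour = 6.473 hours.

t = 6.473 hours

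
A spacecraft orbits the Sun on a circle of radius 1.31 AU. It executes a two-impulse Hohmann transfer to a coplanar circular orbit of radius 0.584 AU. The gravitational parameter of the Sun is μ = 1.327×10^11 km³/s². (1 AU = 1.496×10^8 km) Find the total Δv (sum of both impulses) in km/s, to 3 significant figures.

Δv = 12.5 km/s

In km: r₁ = 1.31 × 1.496×10^8 = 1.95976×10^8 km; r₂ = 0.584 × 1.496×10^8 = 8.73664×10^7 km.
Transfer-ellipse semi-major axis a_t = (r₁ + r₂)/2 = (1.95976×10^8 + 8.73664×10^7)/2 = 1.416712×10^8 km.
At r₁ the circular-orbit speed is v₁ = √(μ/r₁) = 26.022 km/s.
Transfer-orbit speed at r₁ (vis-viva): v_a = √[μ(2/r₁ − 1/a_t)] = 20.435 km/s.
First burn Δv₁ = |v_a − v₁| = 5.587 km/s.
At r₂, v₂ = √(μ/r₂) = 38.973 km/s.
Transfer-orbit speed at r₂: v_p = √[μ(2/r₂ − 1/a_t)] = 45.838 km/s.
Second burn Δv₂ = |v₂ − v_p| = 6.865 km/s.
Δv = Δv₁ + Δv₂ = 5.587 + 6.865 = 12.45 km/s.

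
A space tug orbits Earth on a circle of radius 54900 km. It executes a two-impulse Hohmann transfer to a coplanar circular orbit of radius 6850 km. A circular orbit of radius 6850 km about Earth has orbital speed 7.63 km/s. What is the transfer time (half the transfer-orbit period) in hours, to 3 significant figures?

t = 7.50 hours

From the circular-orbit relation v² = μ/r at r = 6850 km: μ = v²r = (7.63)² × 6850 = 3.98786×10^5 km³/s².
Transfer-ellipse semi-major axis a_t = (r₁ + r₂)/2 = (54900 + 6850)/2 = 30875 km.
By Kepler's third law the transfer-orbit period is T = 2π√(a_t³/μ), so t = T/2 = 26990 s.
Converting: 26990 s ÷ 3600 s/hour = 7.50 hours.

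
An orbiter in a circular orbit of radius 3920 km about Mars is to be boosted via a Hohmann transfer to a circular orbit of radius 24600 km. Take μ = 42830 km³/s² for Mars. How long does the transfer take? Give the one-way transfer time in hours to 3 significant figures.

t = 7.18 hours

Semi-major axis of the transfer orbit: a_t = (3920 + 24600)/2 = 14260 km.
By Kepler's third law the transfer-orbit period is T = 2π√(a_t³/μ), so t = T/2 = 25850 s.
Converting: 25850 s ÷ 3600 s/hour = 7.18 hours.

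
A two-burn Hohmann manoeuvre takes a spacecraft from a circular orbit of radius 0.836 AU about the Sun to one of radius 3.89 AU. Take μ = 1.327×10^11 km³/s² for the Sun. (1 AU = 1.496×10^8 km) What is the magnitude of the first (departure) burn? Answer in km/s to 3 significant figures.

Δv₁ = 9.22 km/s

In km: r₁ = 0.836 × 1.496×10^8 = 1.250656×10^8 km; r₂ = 3.89 × 1.496×10^8 = 5.81944×10^8 km.
The Hohmann ellipse has a_t = (r₁ + r₂)/2 = 3.535048×10^8 km.
Circular speed at r = 1.250656×10^8 km: v_c = √(μ/r) = 32.57 km/s.
Transfer-orbit speed at the same r (vis-viva, a = a_t): v_t = √[μ(2/r − 1/a_t)] = 41.79 km/s.
Δv₁ = |v_t − v_c| = |41.79 − 32.57| = 9.220 km/s.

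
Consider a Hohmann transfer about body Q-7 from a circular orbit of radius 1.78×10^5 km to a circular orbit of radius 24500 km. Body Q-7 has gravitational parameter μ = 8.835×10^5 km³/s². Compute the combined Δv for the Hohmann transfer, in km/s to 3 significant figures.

Transfer-ellipse semi-major axis a_t = (r₁ + r₂)/2 = (1.780×10^5 + 24500)/2 = 1.0125×10^5 km.
Circular speed at r₁: v₁ = √(μ/r₁) = √(8.835×10^5/1.780×10^5) = 2.228 km/s.
On the transfer ellipse at r₁, vis-viva equation gives v_a = √[μ(2/r₁ − 1/a_t)] = 1.096 km/s.
First burn Δv₁ = |v_a − v₁| = 1.132 km/s.
At r₂, v₂ = √(μ/r₂) = 6.005 km/s.
Transfer-orbit speed at r₂: v_p = √[μ(2/r₂ − 1/a_t)] = 7.962 km/s.
Second burn Δv₂ = |v₂ − v_p| = 1.957 km/s.
Total Δv = Δv₁ + Δv₂ = 3.089 km/s.

Δv = 3.09 km/s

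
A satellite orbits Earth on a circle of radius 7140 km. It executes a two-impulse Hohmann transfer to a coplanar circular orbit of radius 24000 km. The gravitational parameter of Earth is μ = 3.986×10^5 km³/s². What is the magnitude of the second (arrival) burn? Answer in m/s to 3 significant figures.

Δv₂ = 1320 m/s

The Hohmann ellipse has a_t = (r₁ + r₂)/2 = 15570 km.
Circular speed at r = 24000 km: v_c = √(μ/r) = 4.0753 km/s.
Vis-viva on the transfer ellipse at r = 24000 km gives v_t = √[μ(2/r − 1/a_t)] = 2.7597 km/s.
Δv₂ = |v_t − v_c| = |2.7597 − 4.0753| = 1.316 km/s.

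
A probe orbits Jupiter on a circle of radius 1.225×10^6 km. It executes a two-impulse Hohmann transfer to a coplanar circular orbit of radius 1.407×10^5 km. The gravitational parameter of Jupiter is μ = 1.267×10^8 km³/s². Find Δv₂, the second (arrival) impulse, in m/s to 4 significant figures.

The Hohmann ellipse has a_t = (r₁ + r₂)/2 = 6.8285×10^5 km.
On the circular orbit at r = 1.407×10^5 km, v_c = √(μ/r) = 30.01 km/s.
Vis-viva on the transfer ellipse at r = 1.407×10^5 km gives v_t = √[μ(2/r − 1/a_t)] = 40.19 km/s.
Δv₂ = |v_t − v_c| = |40.19 − 30.01| = 10.18 km/s.

Δv₂ = 10180 m/s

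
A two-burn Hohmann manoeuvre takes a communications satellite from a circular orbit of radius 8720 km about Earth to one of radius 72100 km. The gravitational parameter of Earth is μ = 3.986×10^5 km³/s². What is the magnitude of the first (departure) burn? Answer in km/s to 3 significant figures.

Transfer-ellipse semi-major axis a_t = (r₁ + r₂)/2 = (8720 + 72100)/2 = 40410 km.
On the circular orbit at r = 8720 km, v_c = √(μ/r) = 6.761 km/s.
Transfer-orbit speed at the same r (vis-viva, a = a_t): v_t = √[μ(2/r − 1/a_t)] = 9.031 km/s.
Δv₁ = |v_t − v_c| = |9.031 − 6.761| = 2.270 km/s.

Δv₁ = 2.27 km/s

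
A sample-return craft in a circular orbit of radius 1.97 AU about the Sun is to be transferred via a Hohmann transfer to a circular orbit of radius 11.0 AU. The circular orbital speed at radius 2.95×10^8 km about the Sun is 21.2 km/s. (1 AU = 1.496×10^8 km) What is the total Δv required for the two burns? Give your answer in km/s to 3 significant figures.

Δv = 10.4 km/s

From the circular-orbit relation v² = μ/r at r = 2.95×10^8 km: μ = v²r = (21.2)² × 2.95×10^8 = 1.32585×10^11 km³/s².
In km: r₁ = 1.97 × 1.496×10^8 = 2.94712×10^8 km; r₂ = 11.0 × 1.496×10^8 = 1.6456×10^9 km.
Transfer-ellipse semi-major axis a_t = (r₁ + r₂)/2 = (2.94712×10^8 + 1.6456×10^9)/2 = 9.70156×10^8 km.
Circular speed at r₁: v₁ = √(μ/r₁) = √(1.32585×10^11/2.94712×10^8) = 21.210 km/s.
Transfer-orbit speed at r₁ (v² = μ(2/r − 1/a)): v_p = √[μ(2/r₁ − 1/a_t)] = 27.624 km/s.
First burn Δv₁ = |v_p − v₁| = 6.414 km/s.
Circular speed at r₂: v₂ = √(μ/r₂) = 8.976 km/s.
Transfer-orbit speed at r₂: v_a = √[μ(2/r₂ − 1/a_t)] = 4.947 km/s.
Second burn Δv₂ = |v₂ − v_a| = 4.029 km/s.
Δv = Δv₁ + Δv₂ = 6.414 + 4.029 = 10.44 km/s.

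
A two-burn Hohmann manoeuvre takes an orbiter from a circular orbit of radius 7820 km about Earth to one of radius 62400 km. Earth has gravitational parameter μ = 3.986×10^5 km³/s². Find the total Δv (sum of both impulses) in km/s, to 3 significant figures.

The Hohmann ellipse has a_t = (r₁ + r₂)/2 = 35110 km.
At r₁ the circular-orbit speed is v₁ = √(μ/r₁) = 7.1395 km/s.
On the transfer ellipse at r₁, vis-viva gives v_p = √[μ(2/r₁ − 1/a_t)] = 9.5179 km/s.
First burn Δv₁ = |v_p − v₁| = 2.378 km/s.
Circular speed at r₂: v₂ = √(μ/r₂) = 2.5274 km/s.
Transfer-orbit speed at r₂: v_a = √[μ(2/r₂ − 1/a_t)] = 1.1928 km/s.
Second burn Δv₂ = |v₂ − v_a| = 1.335 km/s.
Δv = Δv₁ + Δv₂ = 2.378 + 1.335 = 3.713 km/s.

Δv = 3.71 km/s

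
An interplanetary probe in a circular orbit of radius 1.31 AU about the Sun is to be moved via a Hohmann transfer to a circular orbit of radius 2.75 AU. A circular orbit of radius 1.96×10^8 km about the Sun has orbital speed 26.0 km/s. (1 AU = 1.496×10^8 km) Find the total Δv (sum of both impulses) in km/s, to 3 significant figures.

From the circular-orbit relation v² = μ/r at r = 1.96×10^8 km: μ = v²r = (26.0)² × 1.96×10^8 = 1.32496×10^11 km³/s².
In km: r₁ = 1.31 × 1.496×10^8 = 1.95976×10^8 km; r₂ = 2.75 × 1.496×10^8 = 4.114×10^8 km.
Transfer-ellipse semi-major axis a_t = (r₁ + r₂)/2 = (1.95976×10^8 + 4.114×10^8)/2 = 3.03688×10^8 km.
At r₁ the circular-orbit speed is v₁ = √(μ/r₁) = 26.0016 km/s.
Transfer-orbit speed at r₁ (vis-viva): v_p = √[μ(2/r₁ − 1/a_t)] = 30.2634 km/s.
First burn Δv₁ = |v_p − v₁| = 4.262 km/s.
At r₂, v₂ = √(μ/r₂) = 17.95 km/s.
Transfer-orbit speed at r₂: v_a = √[μ(2/r₂ − 1/a_t)] = 14.42 km/s.
Second burn Δv₂ = |v₂ − v_a| = 3.530 km/s.
Total Δv = Δv₁ + Δv₂ = 7.792 km/s.

Δv = 7.79 km/s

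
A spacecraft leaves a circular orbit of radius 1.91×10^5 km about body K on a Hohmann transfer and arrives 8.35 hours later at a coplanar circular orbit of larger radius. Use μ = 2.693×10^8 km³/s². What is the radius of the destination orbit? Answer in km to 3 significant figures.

r₂ = 3.91×10^5 km

Transfer time t = 8.35 hours = 30060 s, and t = π√(a_t³/μ).
So a_t = (μ t²/π²)^(1/3) = (2.693×10^8 × (30060)² / π²)^(1/3) = 2.9105×10^5 km.
Since a_t = (r₁ + r₂)/2, r₂ = 2a_t − r₁ = 2×2.9105×10^5 − 1.910×10^5 = 3.911×10^5 km.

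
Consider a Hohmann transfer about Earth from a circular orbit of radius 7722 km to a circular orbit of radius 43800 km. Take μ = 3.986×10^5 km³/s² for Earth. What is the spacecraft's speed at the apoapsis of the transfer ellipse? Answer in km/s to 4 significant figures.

v = 1.652 km/s

The Hohmann ellipse has a_t = (r₁ + r₂)/2 = 25761 km.
The apoapsis of the transfer ellipse is at r = 43800 km.
Vis-viva: v = √[μ(2/r − 1/a_t)] = √[3.986×10^5 × (2/43800 − 1/25761)] = 1.652 km/s.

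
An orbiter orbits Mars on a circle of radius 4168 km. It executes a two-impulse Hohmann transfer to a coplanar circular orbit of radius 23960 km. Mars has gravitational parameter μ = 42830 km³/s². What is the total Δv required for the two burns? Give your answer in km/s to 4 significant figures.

Transfer-ellipse semi-major axis a_t = (r₁ + r₂)/2 = (4168 + 23960)/2 = 14064 km.
Circular speed at r₁: v₁ = √(μ/r₁) = √(42830/4168) = 3.2056 km/s.
Transfer-orbit speed at r₁ (vis-viva equation): v_p = √[μ(2/r₁ − 1/a_t)] = 4.1841 km/s.
First burn Δv₁ = |v_p − v₁| = 0.9785 km/s.
At r₂, v₂ = √(μ/r₂) = 1.337 km/s.
Transfer-orbit speed at r₂: v_a = √[μ(2/r₂ − 1/a_t)] = 0.7278 km/s.
Second burn Δv₂ = |v₂ − v_a| = 0.6092 km/s.
Total Δv = Δv₁ + Δv₂ = 1.588 km/s.

Δv = 1.588 km/s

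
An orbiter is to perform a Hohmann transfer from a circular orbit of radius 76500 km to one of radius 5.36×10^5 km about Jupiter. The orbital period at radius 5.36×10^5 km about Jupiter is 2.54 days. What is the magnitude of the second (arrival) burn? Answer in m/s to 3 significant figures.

From Kepler's third law T² = 4π²r³/μ at r = 5.36×10^5 km, T = 2.54 days = 2.54 × 86400 s = 2.19456×10^5 s: μ = 4π²r³/T² = 1.26229×10^8 km³/s².
The Hohmann ellipse has a_t = (r₁ + r₂)/2 = 3.0625×10^5 km.
On the circular orbit at r = 5.360×10^5 km, v_c = √(μ/r) = 15.346 km/s.
Transfer-orbit speed at the same r (vis-viva, a = a_t): v_t = √[μ(2/r − 1/a_t)] = 7.6699 km/s.
Δv₂ = |v_t − v_c| = |7.6699 − 15.346| = 7.676 km/s.

Δv₂ = 7680 m/s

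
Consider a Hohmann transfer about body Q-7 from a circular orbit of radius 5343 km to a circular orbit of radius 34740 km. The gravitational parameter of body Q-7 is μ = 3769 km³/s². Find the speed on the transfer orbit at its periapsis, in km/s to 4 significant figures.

v = 1.106 km/s

Transfer-ellipse semi-major axis a_t = (r₁ + r₂)/2 = (5343 + 34740)/2 = 20041.5 km.
At periapsis, r = 5343 km.
Applying v² = μ(2/r − 1/a_t): v = 1.106 km/s.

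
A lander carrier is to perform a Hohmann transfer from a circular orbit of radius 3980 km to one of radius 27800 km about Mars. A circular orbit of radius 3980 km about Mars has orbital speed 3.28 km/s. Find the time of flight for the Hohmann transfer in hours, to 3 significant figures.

From the circular-orbit relation v² = μ/r at r = 3980 km: μ = v²r = (3.28)² × 3980 = 42818.4 km³/s².
The Hohmann ellipse has a_t = (r₁ + r₂)/2 = 15890 km.
Half the transfer-orbit period gives t = π√(a_t³/μ) = 30410 s.
Converting: 30410 s ÷ 3600 s/hour = 8.45 hours.

t = 8.45 hours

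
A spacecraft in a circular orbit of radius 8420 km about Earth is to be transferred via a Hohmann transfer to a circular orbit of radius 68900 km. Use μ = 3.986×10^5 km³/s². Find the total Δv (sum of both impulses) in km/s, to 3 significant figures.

Transfer-ellipse semi-major axis a_t = (r₁ + r₂)/2 = (8420 + 68900)/2 = 38660 km.
Circular speed at r₁: v₁ = √(μ/r₁) = √(3.986×10^5/8420) = 6.880 km/s.
Transfer-orbit speed at r₁ (v² = μ(2/r − 1/a)): v_p = √[μ(2/r₁ − 1/a_t)] = 9.185 km/s.
First burn Δv₁ = |v_p − v₁| = 2.305 km/s.
Circular speed at r₂: v₂ = √(μ/r₂) = 2.405 km/s.
Transfer-orbit speed at r₂: v_a = √[μ(2/r₂ − 1/a_t)] = 1.122 km/s.
Second burn Δv₂ = |v₂ − v_a| = 1.283 km/s.
Δv = Δv₁ + Δv₂ = 2.305 + 1.283 = 3.588 km/s.

Δv = 3.59 km/s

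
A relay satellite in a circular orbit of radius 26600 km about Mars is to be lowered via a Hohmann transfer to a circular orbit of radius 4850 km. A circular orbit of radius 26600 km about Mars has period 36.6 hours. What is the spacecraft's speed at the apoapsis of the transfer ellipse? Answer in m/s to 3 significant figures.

v = 704 m/s

From Kepler's third law T² = 4π²r³/μ at r = 26600 km, T = 36.6 hours = 36.6 × 3600 s = 1.3176×10^5 s: μ = 4π²r³/T² = 42799.4 km³/s².
Semi-major axis of the transfer orbit: a_t = (26600 + 4850)/2 = 15725 km.
At apoapsis, r = 26600 km.
Vis-viva: v = √[μ(2/r − 1/a_t)] = √[42799.4 × (2/26600 − 1/15725)] = 0.7045 km/s.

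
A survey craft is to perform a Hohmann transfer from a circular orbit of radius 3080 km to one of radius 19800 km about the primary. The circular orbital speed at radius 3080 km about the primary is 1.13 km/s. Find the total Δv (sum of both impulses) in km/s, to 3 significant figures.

Δv = 0.571 km/s

From the circular-orbit relation v² = μ/r at r = 3080 km: μ = v²r = (1.13)² × 3080 = 3932.85 km³/s².
Semi-major axis of the transfer orbit: a_t = (3080 + 19800)/2 = 11440 km.
Circular speed at r₁: v₁ = √(μ/r₁) = √(3932.85/3080) = 1.1300 km/s.
On the transfer ellipse at r₁, vis-viva gives v_p = √[μ(2/r₁ − 1/a_t)] = 1.4866 km/s.
First burn Δv₁ = |v_p − v₁| = 0.3566 km/s.
At r₂, v₂ = √(μ/r₂) = 0.4457 km/s.
Transfer-orbit speed at r₂: v_a = √[μ(2/r₂ − 1/a_t)] = 0.2313 km/s.
Second burn Δv₂ = |v₂ − v_a| = 0.2144 km/s.
Δv = Δv₁ + Δv₂ = 0.3566 + 0.2144 = 0.5710 km/s.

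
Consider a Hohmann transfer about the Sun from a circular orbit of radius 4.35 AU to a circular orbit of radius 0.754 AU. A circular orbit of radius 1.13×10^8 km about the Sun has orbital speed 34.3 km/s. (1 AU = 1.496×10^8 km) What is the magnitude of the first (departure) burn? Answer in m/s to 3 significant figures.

From the circular-orbit relation v² = μ/r at r = 1.13×10^8 km: μ = v²r = (34.3)² × 1.13×10^8 = 1.32943×10^11 km³/s².
In km: r₁ = 4.35 × 1.496×10^8 = 6.5076×10^8 km; r₂ = 0.754 × 1.496×10^8 = 1.127984×10^8 km.
The Hohmann ellipse has a_t = (r₁ + r₂)/2 = 3.817792×10^8 km.
Circular speed at r = 6.5076×10^8 km: v_c = √(μ/r) = 14.293 km/s.
Vis-viva on the transfer ellipse at r = 6.5076×10^8 km gives v_t = √[μ(2/r − 1/a_t)] = 7.7691 km/s.
Δv₁ = |v_t − v_c| = |7.7691 − 14.293| = 6.524 km/s.

Δv₁ = 6520 m/s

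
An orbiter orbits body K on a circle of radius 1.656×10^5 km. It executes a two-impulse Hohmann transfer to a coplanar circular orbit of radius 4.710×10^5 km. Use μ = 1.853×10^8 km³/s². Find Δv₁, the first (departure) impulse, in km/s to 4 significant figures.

Δv₁ = 7.240 km/s

The Hohmann ellipse has a_t = (r₁ + r₂)/2 = 3.183×10^5 km.
On the circular orbit at r = 1.656×10^5 km, v_c = √(μ/r) = 33.45 km/s.
Transfer-orbit speed at the same r (vis-viva, a = a_t): v_t = √[μ(2/r − 1/a_t)] = 40.69 km/s.
Δv₁ = |v_t − v_c| = |40.69 − 33.45| = 7.240 km/s.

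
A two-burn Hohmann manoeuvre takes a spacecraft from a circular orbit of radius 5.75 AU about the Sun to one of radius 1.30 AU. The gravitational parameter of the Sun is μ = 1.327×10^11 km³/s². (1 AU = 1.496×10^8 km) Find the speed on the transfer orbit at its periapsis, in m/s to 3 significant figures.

v = 33400 m/s

In km: r₁ = 5.75 × 1.496×10^8 = 8.602×10^8 km; r₂ = 1.30 × 1.496×10^8 = 1.9448×10^8 km.
Transfer-ellipse semi-major axis a_t = (r₁ + r₂)/2 = (8.602×10^8 + 1.9448×10^8)/2 = 5.2734×10^8 km.
At periapsis, r = 1.9448×10^8 km.
Applying v² = μ(2/r − 1/a_t): v = 33.36 km/s.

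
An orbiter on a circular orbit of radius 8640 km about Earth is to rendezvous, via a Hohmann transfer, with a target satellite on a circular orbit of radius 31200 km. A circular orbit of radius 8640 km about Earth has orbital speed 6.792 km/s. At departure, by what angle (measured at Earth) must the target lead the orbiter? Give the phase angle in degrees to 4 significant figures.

From the circular-orbit relation v² = μ/r at r = 8640 km: μ = v²r = (6.792)² × 8640 = 3.98574×10^5 km³/s².
The Hohmann ellipse has a_t = (r₁ + r₂)/2 = 19920 km.
Transfer time t = π√(a_t³/μ) = 13990 s.
Target angular speed ω₂ = √(μ/r₂³) = 1.1456×10^-4 rad/s.
Angle swept by the target during transfer: ω₂·t = 1.6027 rad = 91.83°.
The orbiter traverses 180° on the transfer ellipse, so the target must lead by 180° − 91.83° = 88.17°.

φ = 88.17°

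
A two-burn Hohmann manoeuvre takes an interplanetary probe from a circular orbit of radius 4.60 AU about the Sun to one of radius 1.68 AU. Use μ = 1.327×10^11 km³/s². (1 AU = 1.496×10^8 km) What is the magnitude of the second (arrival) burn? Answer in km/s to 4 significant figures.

In km: r₁ = 4.60 × 1.496×10^8 = 6.8816×10^8 km; r₂ = 1.68 × 1.496×10^8 = 2.51328×10^8 km.
The Hohmann ellipse has a_t = (r₁ + r₂)/2 = 4.69744×10^8 km.
On the circular orbit at r = 2.51328×10^8 km, v_c = √(μ/r) = 22.978 km/s.
Transfer-orbit speed at the same r (vis-viva, a = a_t): v_t = √[μ(2/r − 1/a_t)] = 27.812 km/s.
Δv₂ = |v_t − v_c| = |27.812 − 22.978| = 4.834 km/s.

Δv₂ = 4.834 km/s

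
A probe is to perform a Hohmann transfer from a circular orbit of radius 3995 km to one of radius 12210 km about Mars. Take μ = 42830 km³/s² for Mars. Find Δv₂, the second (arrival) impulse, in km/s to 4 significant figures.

Δv₂ = 0.5578 km/s

Transfer-ellipse semi-major axis a_t = (r₁ + r₂)/2 = (3995 + 12210)/2 = 8102.5 km.
Circular speed at r = 12210 km: v_c = √(μ/r) = 1.8729 km/s.
Transfer-orbit speed at the same r (vis-viva, a = a_t): v_t = √[μ(2/r − 1/a_t)] = 1.3151 km/s.
Δv₂ = |v_t − v_c| = |1.3151 − 1.8729| = 0.5578 km/s.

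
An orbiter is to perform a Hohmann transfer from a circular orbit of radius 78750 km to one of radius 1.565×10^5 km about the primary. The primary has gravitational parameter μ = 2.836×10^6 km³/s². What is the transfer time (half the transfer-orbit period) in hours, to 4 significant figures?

t = 20.90 hours

The Hohmann ellipse has a_t = (r₁ + r₂)/2 = 1.17625×10^5 km.
Half the transfer-orbit period gives t = π√(a_t³/μ) = 75257 s.
Converting: 75257 s ÷ 3600 s/hour = 20.90 hours.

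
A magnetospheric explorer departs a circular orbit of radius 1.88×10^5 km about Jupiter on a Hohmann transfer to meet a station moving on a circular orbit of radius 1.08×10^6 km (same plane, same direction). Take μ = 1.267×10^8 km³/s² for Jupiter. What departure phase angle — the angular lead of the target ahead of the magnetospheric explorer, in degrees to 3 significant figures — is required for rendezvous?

φ = 99.0°

Semi-major axis of the transfer orbit: a_t = (1.880×10^5 + 1.080×10^6)/2 = 6.340×10^5 km.
Transfer time t = π√(a_t³/μ) = 1.409×10^5 s.
The target's mean motion on its circular orbit is ω₂ = √(μ/r₂³) = 1.003×10^-5 rad/s.
Angle swept by the target during transfer: ω₂·t = 1.413 rad = 80.96°.
Arrival is 180° from departure on the ellipse, so φ = 180° − 80.96° = 99.0°.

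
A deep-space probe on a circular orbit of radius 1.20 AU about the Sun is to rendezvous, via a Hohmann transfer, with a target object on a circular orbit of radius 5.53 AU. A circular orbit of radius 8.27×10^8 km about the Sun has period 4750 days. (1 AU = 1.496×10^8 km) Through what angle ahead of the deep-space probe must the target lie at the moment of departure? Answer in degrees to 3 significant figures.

From Kepler's third law T² = 4π²r³/μ at r = 8.27×10^8 km, T = 4750 days = 4750 × 86400 s = 4.104×10^8 s: μ = 4π²r³/T² = 1.32575×10^11 km³/s².
In km: r₁ = 1.20 × 1.496×10^8 = 1.7952×10^8 km; r₂ = 5.53 × 1.496×10^8 = 8.27288×10^8 km.
Semi-major axis of the transfer orbit: a_t = (1.7952×10^8 + 8.27288×10^8)/2 = 5.03404×10^8 km.
The half-period of the transfer ellipse is t = π√(a_t³/μ) = 9.7453×10^7 s.
The target's mean motion on its circular orbit is ω₂ = √(μ/r₂³) = 1.5302×10^-8 rad/s.
Angle swept by the target during transfer: ω₂·t = 1.4912 rad = 85.44°.
Arrival is 180° from departure on the ellipse, so φ = 180° − 85.44° = 94.6°.

φ = 94.6°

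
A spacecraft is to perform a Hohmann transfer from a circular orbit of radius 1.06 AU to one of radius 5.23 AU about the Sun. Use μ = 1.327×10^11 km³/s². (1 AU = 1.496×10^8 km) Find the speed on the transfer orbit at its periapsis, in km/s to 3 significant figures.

In km: r₁ = 1.06 × 1.496×10^8 = 1.58576×10^8 km; r₂ = 5.23 × 1.496×10^8 = 7.82408×10^8 km.
Transfer-ellipse semi-major axis a_t = (r₁ + r₂)/2 = (1.58576×10^8 + 7.82408×10^8)/2 = 4.70492×10^8 km.
The periapsis of the transfer ellipse is at r = 1.58576×10^8 km.
From the vis-viva equation, v = √[μ(2/r − 1/a_t)] = 37.30 km/s.

v = 37.3 km/s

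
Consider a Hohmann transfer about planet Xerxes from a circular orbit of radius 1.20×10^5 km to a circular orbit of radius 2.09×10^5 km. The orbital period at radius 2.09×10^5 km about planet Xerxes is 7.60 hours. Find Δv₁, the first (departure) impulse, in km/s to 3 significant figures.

Δv₁ = 8.06 km/s

From Kepler's third law T² = 4π²r³/μ at r = 2.09×10^5 km, T = 7.60 hours = 7.60 × 3600 s = 27360 s: μ = 4π²r³/T² = 4.81467×10^8 km³/s².
Semi-major axis of the transfer orbit: a_t = (1.200×10^5 + 2.090×10^5)/2 = 1.645×10^5 km.
On the circular orbit at r = 1.200×10^5 km, v_c = √(μ/r) = 63.342 km/s.
Vis-viva on the transfer ellipse at r = 1.200×10^5 km gives v_t = √[μ(2/r − 1/a_t)] = 71.397 km/s.
Δv₁ = |v_t − v_c| = |71.397 − 63.342| = 8.055 km/s.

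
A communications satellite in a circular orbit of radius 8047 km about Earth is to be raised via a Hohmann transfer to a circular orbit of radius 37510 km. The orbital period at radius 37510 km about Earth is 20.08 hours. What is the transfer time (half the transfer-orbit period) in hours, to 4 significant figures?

t = 4.751 hours

From Kepler's third law T² = 4π²r³/μ at r = 37510 km, T = 20.08 hours = 20.08 × 3600 s = 72288 s: μ = 4π²r³/T² = 3.98720×10^5 km³/s².
The Hohmann ellipse has a_t = (r₁ + r₂)/2 = 22778.5 km.
Half the transfer-orbit period gives t = π√(a_t³/μ) = 17104 s.
Converting: 17104 s ÷ 3600 s/hour = 4.751 hours.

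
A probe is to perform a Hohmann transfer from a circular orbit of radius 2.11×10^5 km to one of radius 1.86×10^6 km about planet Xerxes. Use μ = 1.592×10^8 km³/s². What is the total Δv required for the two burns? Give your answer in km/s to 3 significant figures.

The Hohmann ellipse has a_t = (r₁ + r₂)/2 = 1.0355×10^6 km.
Circular speed at r₁: v₁ = √(μ/r₁) = √(1.592×10^8/2.110×10^5) = 27.468 km/s.
On the transfer ellipse at r₁, v² = μ(2/r − 1/a) gives v_p = √[μ(2/r₁ − 1/a_t)] = 36.814 km/s.
First burn Δv₁ = |v_p − v₁| = 9.346 km/s.
At r₂, v₂ = √(μ/r₂) = 9.2516 km/s.
Transfer-orbit speed at r₂: v_a = √[μ(2/r₂ − 1/a_t)] = 4.1762 km/s.
Second burn Δv₂ = |v₂ − v_a| = 5.075 km/s.
Total Δv = Δv₁ + Δv₂ = 14.42 km/s.

Δv = 14.4 km/s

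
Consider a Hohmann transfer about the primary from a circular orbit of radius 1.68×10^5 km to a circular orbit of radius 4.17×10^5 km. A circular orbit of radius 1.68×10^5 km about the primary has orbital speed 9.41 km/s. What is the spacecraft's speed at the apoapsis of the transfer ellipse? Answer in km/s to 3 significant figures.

v = 4.53 km/s

From the circular-orbit relation v² = μ/r at r = 1.68×10^5 km: μ = v²r = (9.41)² × 1.68×10^5 = 1.48761×10^7 km³/s².
Semi-major axis of the transfer orbit: a_t = (1.680×10^5 + 4.170×10^5)/2 = 2.925×10^5 km.
At apoapsis, r = 4.170×10^5 km.
From the vis-viva equation, v = √[μ(2/r − 1/a_t)] = 4.527 km/s.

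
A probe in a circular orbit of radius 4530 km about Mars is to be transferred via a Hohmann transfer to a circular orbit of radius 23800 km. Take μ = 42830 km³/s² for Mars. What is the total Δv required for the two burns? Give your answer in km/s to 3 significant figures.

Δv = 1.49 km/s

Semi-major axis of the transfer orbit: a_t = (4530 + 23800)/2 = 14165 km.
At r₁ the circular-orbit speed is v₁ = √(μ/r₁) = 3.0749 km/s.
On the transfer ellipse at r₁, vis-viva equation gives v_p = √[μ(2/r₁ − 1/a_t)] = 3.9857 km/s.
First burn Δv₁ = |v_p − v₁| = 0.9108 km/s.
At r₂, v₂ = √(μ/r₂) = 1.3415 km/s.
Transfer-orbit speed at r₂: v_a = √[μ(2/r₂ − 1/a_t)] = 0.75862 km/s.
Second burn Δv₂ = |v₂ − v_a| = 0.5829 km/s.
Δv = Δv₁ + Δv₂ = 0.9108 + 0.5829 = 1.494 km/s.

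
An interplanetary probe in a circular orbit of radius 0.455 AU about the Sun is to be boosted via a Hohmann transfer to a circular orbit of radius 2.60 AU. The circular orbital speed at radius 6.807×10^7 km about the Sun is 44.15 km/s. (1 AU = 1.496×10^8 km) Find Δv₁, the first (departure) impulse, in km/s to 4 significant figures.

Δv₁ = 13.45 km/s

From the circular-orbit relation v² = μ/r at r = 6.807×10^7 km: μ = v²r = (44.15)² × 6.807×10^7 = 1.32684×10^11 km³/s².
In km: r₁ = 0.455 × 1.496×10^8 = 6.8068×10^7 km; r₂ = 2.60 × 1.496×10^8 = 3.8896×10^8 km.
Semi-major axis of the transfer orbit: a_t = (6.8068×10^7 + 3.8896×10^8)/2 = 2.28514×10^8 km.
Circular speed at r = 6.8068×10^7 km: v_c = √(μ/r) = 44.15 km/s.
Vis-viva on the transfer ellipse at r = 6.8068×10^7 km gives v_t = √[μ(2/r − 1/a_t)] = 57.60 km/s.
Δv₁ = |v_t − v_c| = |57.60 − 44.15| = 13.45 km/s.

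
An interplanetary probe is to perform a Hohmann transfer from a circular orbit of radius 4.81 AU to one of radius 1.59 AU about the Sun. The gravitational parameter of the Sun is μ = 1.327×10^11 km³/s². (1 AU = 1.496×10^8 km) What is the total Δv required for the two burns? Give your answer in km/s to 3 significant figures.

In km: r₁ = 4.81 × 1.496×10^8 = 7.19576×10^8 km; r₂ = 1.59 × 1.496×10^8 = 2.37864×10^8 km.
Transfer-ellipse semi-major axis a_t = (r₁ + r₂)/2 = (7.19576×10^8 + 2.37864×10^8)/2 = 4.7872×10^8 km.
Circular speed at r₁: v₁ = √(μ/r₁) = √(1.327×10^11/7.19576×10^8) = 13.58 km/s.
Transfer-orbit speed at r₁ (vis-viva): v_a = √[μ(2/r₁ − 1/a_t)] = 9.572 km/s.
First burn Δv₁ = |v_a − v₁| = 4.008 km/s.
At r₂, v₂ = √(μ/r₂) = 23.620 km/s.
Transfer-orbit speed at r₂: v_p = √[μ(2/r₂ − 1/a_t)] = 28.958 km/s.
Second burn Δv₂ = |v₂ − v_p| = 5.338 km/s.
Δv = Δv₁ + Δv₂ = 4.008 + 5.338 = 9.346 km/s.

Δv = 9.35 km/s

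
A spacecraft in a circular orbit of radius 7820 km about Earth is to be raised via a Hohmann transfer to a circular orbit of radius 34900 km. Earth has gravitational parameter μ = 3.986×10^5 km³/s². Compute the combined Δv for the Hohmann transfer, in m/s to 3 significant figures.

Δv = 3320 m/s

The Hohmann ellipse has a_t = (r₁ + r₂)/2 = 21360 km.
Circular speed at r₁: v₁ = √(μ/r₁) = √(3.986×10^5/7820) = 7.1395 km/s.
On the transfer ellipse at r₁, vis-viva gives v_p = √[μ(2/r₁ − 1/a_t)] = 9.1259 km/s.
First burn Δv₁ = |v_p − v₁| = 1.986 km/s.
At r₂, v₂ = √(μ/r₂) = 3.380 km/s.
Transfer-orbit speed at r₂: v_a = √[μ(2/r₂ − 1/a_t)] = 2.045 km/s.
Second burn Δv₂ = |v₂ − v_a| = 1.335 km/s.
Δv = Δv₁ + Δv₂ = 1.986 + 1.335 = 3.321 km/s.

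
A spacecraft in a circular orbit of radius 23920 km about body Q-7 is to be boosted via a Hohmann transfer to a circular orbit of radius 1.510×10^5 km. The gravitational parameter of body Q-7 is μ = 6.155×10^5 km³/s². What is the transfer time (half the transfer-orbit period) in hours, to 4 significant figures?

Semi-major axis of the transfer orbit: a_t = (23920 + 1.510×10^5)/2 = 87460 km.
Half the transfer-orbit period gives t = π√(a_t³/μ) = 1.0357×10^5 s.
Converting: 1.0357×10^5 s ÷ 3600 s/hour = 28.77 hours.

t = 28.77 hours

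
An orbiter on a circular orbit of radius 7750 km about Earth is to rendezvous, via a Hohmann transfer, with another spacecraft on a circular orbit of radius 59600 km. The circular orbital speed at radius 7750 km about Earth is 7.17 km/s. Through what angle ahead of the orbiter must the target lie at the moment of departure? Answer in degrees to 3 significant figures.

From the circular-orbit relation v² = μ/r at r = 7750 km: μ = v²r = (7.17)² × 7750 = 3.98419×10^5 km³/s².
Transfer-ellipse semi-major axis a_t = (r₁ + r₂)/2 = (7750 + 59600)/2 = 33675 km.
The half-period of the transfer ellipse is t = π√(a_t³/μ) = 30757 s.
Target angular speed ω₂ = √(μ/r₂³) = 4.3381×10^-5 rad/s.
Angle swept by the target during transfer: ω₂·t = 1.3343 rad = 76.45°.
Arrival is 180° from departure on the ellipse, so φ = 180° − 76.45° = 104°.

φ = 104°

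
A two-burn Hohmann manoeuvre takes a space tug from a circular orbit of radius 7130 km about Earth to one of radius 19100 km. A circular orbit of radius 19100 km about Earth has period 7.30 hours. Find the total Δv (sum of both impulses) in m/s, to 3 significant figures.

Δv = 2750 m/s

From Kepler's third law T² = 4π²r³/μ at r = 19100 km, T = 7.30 hours = 7.30 × 3600 s = 26280 s: μ = 4π²r³/T² = 3.98299×10^5 km³/s².
Transfer-ellipse semi-major axis a_t = (r₁ + r₂)/2 = (7130 + 19100)/2 = 13115 km.
At r₁ the circular-orbit speed is v₁ = √(μ/r₁) = 7.4741 km/s.
On the transfer ellipse at r₁, v² = μ(2/r − 1/a) gives v_p = √[μ(2/r₁ − 1/a_t)] = 9.0197 km/s.
First burn Δv₁ = |v_p − v₁| = 1.5456 km/s.
Circular speed at r₂: v₂ = √(μ/r₂) = 4.5665 km/s.
Transfer-orbit speed at r₂: v_a = √[μ(2/r₂ − 1/a_t)] = 3.3670 km/s.
Second burn Δv₂ = |v₂ − v_a| = 1.1995 km/s.
Δv = Δv₁ + Δv₂ = 1.5456 + 1.1995 = 2.745 km/s.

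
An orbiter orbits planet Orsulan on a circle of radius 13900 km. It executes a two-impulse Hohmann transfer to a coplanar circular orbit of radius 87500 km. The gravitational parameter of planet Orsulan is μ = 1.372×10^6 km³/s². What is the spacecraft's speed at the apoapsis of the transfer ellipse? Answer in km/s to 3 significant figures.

The Hohmann ellipse has a_t = (r₁ + r₂)/2 = 50700 km.
The apoapsis of the transfer ellipse is at r = 87500 km.
Applying v² = μ(2/r − 1/a_t): v = 2.073 km/s.

v = 2.07 km/s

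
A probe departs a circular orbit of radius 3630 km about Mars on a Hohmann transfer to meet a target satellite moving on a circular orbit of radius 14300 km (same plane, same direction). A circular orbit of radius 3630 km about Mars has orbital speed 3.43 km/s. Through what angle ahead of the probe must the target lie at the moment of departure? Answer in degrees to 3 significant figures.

φ = 90.7°

From the circular-orbit relation v² = μ/r at r = 3630 km: μ = v²r = (3.43)² × 3630 = 42706.6 km³/s².
Transfer-ellipse semi-major axis a_t = (r₁ + r₂)/2 = (3630 + 14300)/2 = 8965 km.
The half-period of the transfer ellipse is t = π√(a_t³/μ) = 12904 s.
The target's mean motion on its circular orbit is ω₂ = √(μ/r₂³) = 1.2085×10^-4 rad/s.
Angle swept by the target during transfer: ω₂·t = 1.55945 rad = 89.3499°.
The probe traverses 180° on the transfer ellipse, so the target must lead by 180° − 89.3499° = 90.7°.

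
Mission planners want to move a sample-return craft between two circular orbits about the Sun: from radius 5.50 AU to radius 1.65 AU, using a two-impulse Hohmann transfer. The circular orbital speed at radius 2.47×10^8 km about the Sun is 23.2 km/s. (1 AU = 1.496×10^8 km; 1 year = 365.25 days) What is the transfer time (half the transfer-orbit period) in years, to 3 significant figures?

t = 3.38 years

From the circular-orbit relation v² = μ/r at r = 2.47×10^8 km: μ = v²r = (23.2)² × 2.47×10^8 = 1.32945×10^11 km³/s².
In km: r₁ = 5.50 × 1.496×10^8 = 8.228×10^8 km; r₂ = 1.65 × 1.496×10^8 = 2.4684×10^8 km.
Semi-major axis of the transfer orbit: a_t = (8.228×10^8 + 2.4684×10^8)/2 = 5.3482×10^8 km.
Half the transfer-orbit period gives t = π√(a_t³/μ) = 1.066×10^8 s.
Converting: 1.066×10^8 s ÷ 3.15576×10^7 s/year (365.25 × 86400) = 3.38 years.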